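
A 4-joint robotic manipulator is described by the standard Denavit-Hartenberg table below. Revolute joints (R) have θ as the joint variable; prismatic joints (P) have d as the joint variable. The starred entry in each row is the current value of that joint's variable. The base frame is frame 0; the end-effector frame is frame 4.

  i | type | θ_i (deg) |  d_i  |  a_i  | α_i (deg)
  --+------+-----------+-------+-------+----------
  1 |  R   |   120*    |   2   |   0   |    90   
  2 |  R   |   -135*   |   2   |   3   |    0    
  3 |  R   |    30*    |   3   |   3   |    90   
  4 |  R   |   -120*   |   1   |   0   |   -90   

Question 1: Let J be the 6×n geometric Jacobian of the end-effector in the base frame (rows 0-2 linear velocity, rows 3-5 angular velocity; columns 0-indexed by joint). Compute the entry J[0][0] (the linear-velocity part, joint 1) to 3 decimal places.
0.846

axis z_0 = ẑ; lever o_n−o_0 = (6.2620,-0.8461,-2.7603)
cross product → J_v[:, 0] = (0.8461,6.2620,-0.0000)
J_ω[:, 0] = z_0
entry J[0][0] = 0.8461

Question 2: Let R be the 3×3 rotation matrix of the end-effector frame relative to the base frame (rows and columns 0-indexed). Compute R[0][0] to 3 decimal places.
End-effector x-axis (col 0 of R) = (-0.8147,-0.3209,0.4830)
R[0][0] = -0.8147

-0.815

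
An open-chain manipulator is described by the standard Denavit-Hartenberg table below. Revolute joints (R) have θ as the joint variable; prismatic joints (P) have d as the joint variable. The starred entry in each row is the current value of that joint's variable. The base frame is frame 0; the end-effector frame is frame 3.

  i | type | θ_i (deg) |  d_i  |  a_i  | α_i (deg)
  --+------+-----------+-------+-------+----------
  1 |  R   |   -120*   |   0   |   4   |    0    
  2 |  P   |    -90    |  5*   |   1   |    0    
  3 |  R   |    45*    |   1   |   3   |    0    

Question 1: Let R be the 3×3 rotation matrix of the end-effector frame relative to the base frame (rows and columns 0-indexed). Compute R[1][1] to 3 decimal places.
End-effector y-axis (col 1 of R) = (0.2588,-0.9659,0.0000)
R[1][1] = -0.9659

-0.966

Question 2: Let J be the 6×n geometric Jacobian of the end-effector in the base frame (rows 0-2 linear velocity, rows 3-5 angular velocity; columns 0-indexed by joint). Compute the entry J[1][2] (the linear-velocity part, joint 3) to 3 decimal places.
axis z_2 = (0.0000,0.0000,1.0000); lever o_n−o_2 = (-2.8978,-0.7765,1.0000)
cross product → J_v[:, 2] = (0.7765,-2.8978,0.0000)
J_ω[:, 2] = z_2
entry J[1][2] = -2.8978

-2.898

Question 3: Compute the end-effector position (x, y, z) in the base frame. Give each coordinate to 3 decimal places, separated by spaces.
after link 1: o_1 = (-2.0000, -3.4641, 0.0000)
after link 2: o_2 = (-2.8660, -2.9641, 5.0000)
after link 3: o_3 = (-5.7638, -3.7406, 6.0000)

-5.764 -3.741 6.000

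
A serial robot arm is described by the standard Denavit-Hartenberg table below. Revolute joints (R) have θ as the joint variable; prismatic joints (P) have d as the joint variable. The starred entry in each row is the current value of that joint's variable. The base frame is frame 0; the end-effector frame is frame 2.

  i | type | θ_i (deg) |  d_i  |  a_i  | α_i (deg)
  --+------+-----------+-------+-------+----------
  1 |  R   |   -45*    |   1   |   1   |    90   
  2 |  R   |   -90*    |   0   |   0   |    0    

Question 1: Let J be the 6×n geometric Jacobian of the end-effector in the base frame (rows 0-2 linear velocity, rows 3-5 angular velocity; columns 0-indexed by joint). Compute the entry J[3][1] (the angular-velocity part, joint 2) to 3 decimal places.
-0.707

axis z_1 = (-0.7071,-0.7071,0.0000); lever o_n−o_1 = (0.0000,0.0000,0.0000)
cross product → J_v[:, 1] = (-0.0000,0.0000,0.0000)
J_ω[:, 1] = z_1
entry J[3][1] = -0.7071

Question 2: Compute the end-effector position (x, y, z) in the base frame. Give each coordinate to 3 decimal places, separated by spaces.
after link 1: o_1 = (0.7071, -0.7071, 1.0000)
after link 2: o_2 = (0.7071, -0.7071, 1.0000)

0.707 -0.707 1.000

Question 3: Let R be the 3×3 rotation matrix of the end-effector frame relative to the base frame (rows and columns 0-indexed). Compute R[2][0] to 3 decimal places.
End-effector x-axis (col 0 of R) = (0.0000,-0.0000,-1.0000)
R[2][0] = -1.0000

-1.000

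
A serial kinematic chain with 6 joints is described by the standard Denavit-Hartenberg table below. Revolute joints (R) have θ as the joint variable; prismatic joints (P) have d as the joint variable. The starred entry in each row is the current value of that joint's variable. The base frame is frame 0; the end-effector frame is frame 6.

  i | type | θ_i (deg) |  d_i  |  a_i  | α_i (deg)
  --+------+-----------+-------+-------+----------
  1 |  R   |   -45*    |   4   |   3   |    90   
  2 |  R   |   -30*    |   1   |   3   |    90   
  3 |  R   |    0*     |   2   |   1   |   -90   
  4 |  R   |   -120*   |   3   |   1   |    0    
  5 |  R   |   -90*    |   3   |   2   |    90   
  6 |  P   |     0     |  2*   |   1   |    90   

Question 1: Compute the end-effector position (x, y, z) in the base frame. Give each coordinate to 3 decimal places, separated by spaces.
-1.534 -8.365 3.366

after link 1: o_1 = (2.1213, -2.1213, 4.0000)
after link 2: o_2 = (3.2513, -4.6655, 2.5000)
after link 3: o_3 = (3.1566, -4.5708, 0.2679)
after link 4: o_4 = (0.4229, -6.0798, -0.2321)
after link 5: o_5 = (-2.4055, -7.4940, 1.5000)
after link 6: o_6 = (-1.5343, -8.3652, 3.3660)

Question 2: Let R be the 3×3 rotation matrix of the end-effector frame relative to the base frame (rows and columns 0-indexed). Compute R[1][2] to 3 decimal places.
End-effector z-axis (col 2 of R) = (0.7071,0.7071,0.0000)
R[1][2] = 0.7071

0.707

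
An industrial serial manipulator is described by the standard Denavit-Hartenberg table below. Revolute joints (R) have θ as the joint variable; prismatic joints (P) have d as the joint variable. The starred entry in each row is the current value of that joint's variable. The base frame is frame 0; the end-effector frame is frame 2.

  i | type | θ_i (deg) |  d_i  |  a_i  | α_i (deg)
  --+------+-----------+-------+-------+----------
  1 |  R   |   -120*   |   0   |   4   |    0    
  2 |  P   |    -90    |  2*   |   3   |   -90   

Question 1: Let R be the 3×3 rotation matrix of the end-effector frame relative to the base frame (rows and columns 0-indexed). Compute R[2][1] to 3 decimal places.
-1.000

End-effector y-axis (col 1 of R) = (-0.0000,-0.0000,-1.0000)
R[2][1] = -1.0000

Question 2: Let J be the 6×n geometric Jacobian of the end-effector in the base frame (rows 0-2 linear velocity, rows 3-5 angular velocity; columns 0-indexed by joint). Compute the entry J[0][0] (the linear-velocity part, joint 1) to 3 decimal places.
1.964

axis z_0 = ẑ; lever o_n−o_0 = (-4.5981,-1.9641,2.0000)
cross product → J_v[:, 0] = (1.9641,-4.5981,0.0000)
J_ω[:, 0] = z_0
entry J[0][0] = 1.9641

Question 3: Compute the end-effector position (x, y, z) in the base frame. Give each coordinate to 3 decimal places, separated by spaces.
-4.598 -1.964 2.000

after link 1: o_1 = (-2.0000, -3.4641, 0.0000)
after link 2: o_2 = (-4.5981, -1.9641, 2.0000)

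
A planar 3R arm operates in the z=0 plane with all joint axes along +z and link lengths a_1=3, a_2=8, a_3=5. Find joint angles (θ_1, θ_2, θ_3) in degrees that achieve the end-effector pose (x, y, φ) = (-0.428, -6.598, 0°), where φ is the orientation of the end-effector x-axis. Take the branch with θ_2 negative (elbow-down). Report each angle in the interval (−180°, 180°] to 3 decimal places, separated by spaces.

-59.996 -90.004 150.000

wrist centre = target − a_3·(cos φ, sin φ) = (-5.4280, -6.5980)
cos θ_2 = (72.9968−3²−8²)/(2·3·8) = -0.0001; θ_2 = -90.0038° (elbow-down)
β = atan2(-6.5980,-5.4280) = -129.4432°; ψ = atan2(-8.0000,2.9995) = -69.4473°
θ_1 = β − ψ = -59.9959°
θ_3 = φ − θ_1 − θ_2 = 149.9997° (wrapped to (-180°,180°])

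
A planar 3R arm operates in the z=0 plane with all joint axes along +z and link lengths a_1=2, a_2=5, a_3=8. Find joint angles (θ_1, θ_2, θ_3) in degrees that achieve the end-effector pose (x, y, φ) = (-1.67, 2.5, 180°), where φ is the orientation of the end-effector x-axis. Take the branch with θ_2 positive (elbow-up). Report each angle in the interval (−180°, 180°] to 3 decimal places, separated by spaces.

-0.006 30.009 149.997

wrist centre = target − a_3·(cos φ, sin φ) = (6.3300, 2.5000)
cos θ_2 = (46.3189−2²−5²)/(2·2·5) = 0.8659; θ_2 = 30.0092° (elbow-up)
β = atan2(2.5000,6.3300) = 21.5513°; ψ = atan2(2.5007,6.3297) = 21.5576°
θ_1 = β − ψ = -0.0063°
θ_3 = φ − θ_1 − θ_2 = 149.9971° (wrapped to (-180°,180°])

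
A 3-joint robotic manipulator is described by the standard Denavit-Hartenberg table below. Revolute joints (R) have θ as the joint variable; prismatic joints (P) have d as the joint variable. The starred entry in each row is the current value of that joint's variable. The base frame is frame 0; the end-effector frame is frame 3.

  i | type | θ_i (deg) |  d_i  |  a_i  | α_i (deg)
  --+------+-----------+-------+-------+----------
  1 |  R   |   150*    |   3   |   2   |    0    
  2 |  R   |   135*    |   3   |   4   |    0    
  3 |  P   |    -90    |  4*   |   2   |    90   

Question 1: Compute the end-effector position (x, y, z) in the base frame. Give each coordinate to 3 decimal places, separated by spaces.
-2.629 -3.381 10.000

after link 1: o_1 = (-1.7321, 1.0000, 3.0000)
after link 2: o_2 = (-0.6968, -2.8637, 6.0000)
after link 3: o_3 = (-2.6286, -3.3813, 10.0000)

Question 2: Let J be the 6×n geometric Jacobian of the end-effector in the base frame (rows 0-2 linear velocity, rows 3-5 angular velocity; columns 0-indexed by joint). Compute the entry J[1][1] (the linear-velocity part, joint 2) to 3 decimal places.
-0.897

axis z_1 = (0.0000,0.0000,1.0000); lever o_n−o_1 = (-0.8966,-4.3813,7.0000)
cross product → J_v[:, 1] = (4.3813,-0.8966,0.0000)
J_ω[:, 1] = z_1
entry J[1][1] = -0.8966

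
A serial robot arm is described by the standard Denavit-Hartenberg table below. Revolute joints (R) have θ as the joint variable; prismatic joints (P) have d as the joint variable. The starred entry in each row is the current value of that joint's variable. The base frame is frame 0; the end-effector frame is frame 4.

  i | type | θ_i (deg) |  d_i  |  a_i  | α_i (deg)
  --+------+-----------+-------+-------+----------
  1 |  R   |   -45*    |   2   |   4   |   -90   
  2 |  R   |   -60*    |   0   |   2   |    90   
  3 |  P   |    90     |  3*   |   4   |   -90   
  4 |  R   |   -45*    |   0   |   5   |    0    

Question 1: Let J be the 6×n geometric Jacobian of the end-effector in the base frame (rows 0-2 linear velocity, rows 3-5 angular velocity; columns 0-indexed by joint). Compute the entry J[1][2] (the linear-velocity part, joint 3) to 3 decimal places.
prismatic axis z_2 = (-0.6124,0.6124,0.5000)
J_v[:, 2] = z_2; J_ω[:, 2] = (0,0,0)
entry J[1][2] = 0.6124

0.612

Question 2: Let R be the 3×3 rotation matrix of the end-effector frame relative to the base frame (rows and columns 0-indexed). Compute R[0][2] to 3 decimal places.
End-effector z-axis (col 2 of R) = (-0.3536,0.3536,-0.8660)
R[0][2] = -0.3536

-0.354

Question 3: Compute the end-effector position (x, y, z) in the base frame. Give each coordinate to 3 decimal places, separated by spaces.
after link 1: o_1 = (2.8284, -2.8284, 2.0000)
after link 2: o_2 = (3.5355, -3.5355, 3.7321)
after link 3: o_3 = (4.5268, 1.1300, 5.2321)
after link 4: o_4 = (4.8618, 5.7951, 6.9998)

4.862 5.795 7.000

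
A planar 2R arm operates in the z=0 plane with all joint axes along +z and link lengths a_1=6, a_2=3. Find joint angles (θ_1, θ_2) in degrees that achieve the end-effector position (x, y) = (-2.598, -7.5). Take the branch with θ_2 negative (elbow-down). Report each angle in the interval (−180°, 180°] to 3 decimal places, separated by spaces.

-89.999 -60.001

cos θ_2 = (62.9996−6²−3²)/(2·6·3) = 0.5000; θ_2 = -60.0007° (elbow-down)
β = atan2(-7.5000,-2.5980) = -109.1061°; ψ = atan2(-2.5981,7.5000) = -19.1068°
θ_1 = β − ψ = -89.9993°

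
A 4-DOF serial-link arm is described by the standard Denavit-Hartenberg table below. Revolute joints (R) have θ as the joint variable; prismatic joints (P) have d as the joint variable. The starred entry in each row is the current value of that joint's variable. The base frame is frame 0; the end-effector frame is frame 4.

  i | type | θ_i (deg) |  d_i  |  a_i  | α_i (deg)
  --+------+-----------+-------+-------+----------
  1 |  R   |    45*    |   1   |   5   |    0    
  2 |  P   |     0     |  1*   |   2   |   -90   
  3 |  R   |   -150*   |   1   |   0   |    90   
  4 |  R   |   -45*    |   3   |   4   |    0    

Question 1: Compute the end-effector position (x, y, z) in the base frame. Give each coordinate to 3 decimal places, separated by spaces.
3.450 0.864 0.816

after link 1: o_1 = (3.5355, 3.5355, 1.0000)
after link 2: o_2 = (4.9497, 4.9497, 2.0000)
after link 3: o_3 = (4.2426, 5.6569, 2.0000)
after link 4: o_4 = (3.4499, 0.8641, 0.8161)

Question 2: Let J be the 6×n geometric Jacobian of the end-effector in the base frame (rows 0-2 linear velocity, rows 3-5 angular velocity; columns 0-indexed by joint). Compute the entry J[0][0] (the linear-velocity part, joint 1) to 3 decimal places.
axis z_0 = ẑ; lever o_n−o_0 = (3.4499,0.8641,0.8161)
cross product → J_v[:, 0] = (-0.8641,3.4499,0.0000)
J_ω[:, 0] = z_0
entry J[0][0] = -0.8641

-0.864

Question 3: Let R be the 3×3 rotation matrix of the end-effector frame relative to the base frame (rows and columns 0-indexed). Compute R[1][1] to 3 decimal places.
End-effector y-axis (col 1 of R) = (-0.9330,0.0670,0.3536)
R[1][1] = 0.0670

0.067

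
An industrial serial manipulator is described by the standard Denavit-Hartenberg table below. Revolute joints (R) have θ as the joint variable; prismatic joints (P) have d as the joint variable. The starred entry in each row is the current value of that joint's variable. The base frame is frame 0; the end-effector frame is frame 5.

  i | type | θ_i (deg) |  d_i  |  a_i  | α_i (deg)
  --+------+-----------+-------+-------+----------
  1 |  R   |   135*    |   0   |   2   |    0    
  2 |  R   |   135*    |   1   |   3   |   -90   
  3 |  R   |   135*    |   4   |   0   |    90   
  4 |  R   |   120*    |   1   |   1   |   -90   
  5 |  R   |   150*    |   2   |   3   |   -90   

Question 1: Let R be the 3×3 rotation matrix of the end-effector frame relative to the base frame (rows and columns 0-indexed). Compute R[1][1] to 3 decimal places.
End-effector y-axis (col 1 of R) = (0.5000,0.6124,-0.6124)
R[1][1] = 0.6124

0.612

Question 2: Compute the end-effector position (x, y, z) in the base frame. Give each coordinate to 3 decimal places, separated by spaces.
0.202 -1.892 2.013

after link 1: o_1 = (-1.4142, 1.4142, 0.0000)
after link 2: o_2 = (-1.4142, -1.5858, 1.0000)
after link 3: o_3 = (2.5858, -1.5858, 1.0000)
after link 4: o_4 = (3.4518, -2.6464, 0.6464)
after link 5: o_5 = (0.2018, -1.8920, 2.0133)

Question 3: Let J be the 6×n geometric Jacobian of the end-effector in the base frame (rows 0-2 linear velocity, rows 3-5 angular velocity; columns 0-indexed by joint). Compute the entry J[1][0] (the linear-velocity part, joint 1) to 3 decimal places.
0.202

axis z_0 = ẑ; lever o_n−o_0 = (0.2018,-1.8920,2.0133)
cross product → J_v[:, 0] = (1.8920,0.2018,-0.0000)
J_ω[:, 0] = z_0
entry J[1][0] = 0.2018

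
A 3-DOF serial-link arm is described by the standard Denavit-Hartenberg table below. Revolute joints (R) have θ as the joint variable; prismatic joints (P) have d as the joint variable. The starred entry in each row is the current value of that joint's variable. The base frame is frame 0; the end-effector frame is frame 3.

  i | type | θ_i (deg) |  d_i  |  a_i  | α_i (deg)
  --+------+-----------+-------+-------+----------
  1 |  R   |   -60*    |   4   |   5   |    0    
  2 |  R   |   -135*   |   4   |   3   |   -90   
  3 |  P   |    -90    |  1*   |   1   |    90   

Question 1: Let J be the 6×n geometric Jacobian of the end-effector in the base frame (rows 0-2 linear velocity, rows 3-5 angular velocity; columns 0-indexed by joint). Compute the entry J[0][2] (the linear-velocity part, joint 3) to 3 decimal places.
prismatic axis z_2 = (-0.2588,-0.9659,0.0000)
J_v[:, 2] = z_2; J_ω[:, 2] = (0,0,0)
entry J[0][2] = -0.2588

-0.259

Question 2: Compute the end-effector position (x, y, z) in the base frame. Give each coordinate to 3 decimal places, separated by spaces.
after link 1: o_1 = (2.5000, -4.3301, 4.0000)
after link 2: o_2 = (-0.3978, -3.5537, 8.0000)
after link 3: o_3 = (-0.6566, -4.5196, 9.0000)

-0.657 -4.520 9.000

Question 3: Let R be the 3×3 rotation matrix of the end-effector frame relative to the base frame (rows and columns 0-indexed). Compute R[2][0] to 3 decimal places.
1.000

End-effector x-axis (col 0 of R) = (-0.0000,0.0000,1.0000)
R[2][0] = 1.0000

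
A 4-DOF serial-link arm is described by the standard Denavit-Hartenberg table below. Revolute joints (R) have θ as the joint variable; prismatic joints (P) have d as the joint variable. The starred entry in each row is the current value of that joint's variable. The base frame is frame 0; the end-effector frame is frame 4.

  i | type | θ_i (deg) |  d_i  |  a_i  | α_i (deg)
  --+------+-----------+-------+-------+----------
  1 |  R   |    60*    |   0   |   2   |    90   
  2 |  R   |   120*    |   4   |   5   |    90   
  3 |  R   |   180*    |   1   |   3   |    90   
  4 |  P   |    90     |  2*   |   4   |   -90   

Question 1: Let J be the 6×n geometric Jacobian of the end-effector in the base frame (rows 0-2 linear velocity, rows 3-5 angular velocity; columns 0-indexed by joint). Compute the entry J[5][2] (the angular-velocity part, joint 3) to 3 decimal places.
0.500

axis z_2 = (0.4330,0.7500,0.5000); lever o_n−o_2 = (4.6471,4.0490,-0.0981)
cross product → J_v[:, 2] = (-2.0981,2.3660,-1.7321)
J_ω[:, 2] = z_2
entry J[5][2] = 0.5000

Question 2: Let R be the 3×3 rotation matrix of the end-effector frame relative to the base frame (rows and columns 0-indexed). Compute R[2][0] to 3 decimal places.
End-effector x-axis (col 0 of R) = (0.4330,0.7500,0.5000)
R[2][0] = 0.5000

0.500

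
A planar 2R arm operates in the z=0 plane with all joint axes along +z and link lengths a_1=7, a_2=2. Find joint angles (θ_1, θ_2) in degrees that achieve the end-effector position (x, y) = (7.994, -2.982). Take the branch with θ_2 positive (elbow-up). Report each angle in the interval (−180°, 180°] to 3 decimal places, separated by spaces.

cos θ_2 = (72.7964−7²−2²)/(2·7·2) = 0.7070; θ_2 = 45.0076° (elbow-up)
β = atan2(-2.9820,7.9940) = -20.4570°; ψ = atan2(1.4144,8.4140) = 9.5422°
θ_1 = β − ψ = -29.9992°

-29.999 45.008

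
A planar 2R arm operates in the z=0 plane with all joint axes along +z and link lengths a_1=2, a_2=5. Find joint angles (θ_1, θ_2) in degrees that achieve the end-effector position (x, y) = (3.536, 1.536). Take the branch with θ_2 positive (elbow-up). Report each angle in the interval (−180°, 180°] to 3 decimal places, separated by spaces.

-89.973 134.981

cos θ_2 = (14.8626−2²−5²)/(2·2·5) = -0.7069; θ_2 = 134.9808° (elbow-up)
β = atan2(1.5360,3.5360) = 23.4796°; ψ = atan2(3.5367,-1.5344) = 113.4529°
θ_1 = β − ψ = -89.9733°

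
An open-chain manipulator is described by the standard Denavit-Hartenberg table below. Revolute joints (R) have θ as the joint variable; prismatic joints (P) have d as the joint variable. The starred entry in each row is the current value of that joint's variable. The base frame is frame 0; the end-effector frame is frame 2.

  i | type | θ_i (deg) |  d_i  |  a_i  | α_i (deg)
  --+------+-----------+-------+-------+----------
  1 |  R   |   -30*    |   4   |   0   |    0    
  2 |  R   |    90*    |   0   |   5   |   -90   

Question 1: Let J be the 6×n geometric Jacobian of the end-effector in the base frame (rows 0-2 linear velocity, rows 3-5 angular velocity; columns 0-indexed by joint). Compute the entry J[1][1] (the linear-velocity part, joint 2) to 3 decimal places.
axis z_1 = (0.0000,0.0000,1.0000); lever o_n−o_1 = (2.5000,4.3301,0.0000)
cross product → J_v[:, 1] = (-4.3301,2.5000,0.0000)
J_ω[:, 1] = z_1
entry J[1][1] = 2.5000

2.500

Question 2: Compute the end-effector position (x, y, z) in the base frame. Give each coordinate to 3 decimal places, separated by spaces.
2.500 4.330 4.000

after link 1: o_1 = (0.0000, 0.0000, 4.0000)
after link 2: o_2 = (2.5000, 4.3301, 4.0000)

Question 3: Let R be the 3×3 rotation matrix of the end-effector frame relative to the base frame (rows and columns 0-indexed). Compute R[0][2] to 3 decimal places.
End-effector z-axis (col 2 of R) = (-0.8660,0.5000,0.0000)
R[0][2] = -0.8660

-0.866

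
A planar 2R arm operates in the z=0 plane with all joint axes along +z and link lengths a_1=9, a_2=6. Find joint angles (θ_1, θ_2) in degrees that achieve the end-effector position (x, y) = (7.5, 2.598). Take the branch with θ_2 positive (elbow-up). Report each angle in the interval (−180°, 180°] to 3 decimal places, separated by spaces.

-21.787 120.000

cos θ_2 = (62.9996−9²−6²)/(2·9·6) = -0.5000; θ_2 = 120.0002° (elbow-up)
β = atan2(2.5980,7.5000) = 19.1061°; ψ = atan2(5.1961,6.0000) = 40.8934°
θ_1 = β − ψ = -21.7873°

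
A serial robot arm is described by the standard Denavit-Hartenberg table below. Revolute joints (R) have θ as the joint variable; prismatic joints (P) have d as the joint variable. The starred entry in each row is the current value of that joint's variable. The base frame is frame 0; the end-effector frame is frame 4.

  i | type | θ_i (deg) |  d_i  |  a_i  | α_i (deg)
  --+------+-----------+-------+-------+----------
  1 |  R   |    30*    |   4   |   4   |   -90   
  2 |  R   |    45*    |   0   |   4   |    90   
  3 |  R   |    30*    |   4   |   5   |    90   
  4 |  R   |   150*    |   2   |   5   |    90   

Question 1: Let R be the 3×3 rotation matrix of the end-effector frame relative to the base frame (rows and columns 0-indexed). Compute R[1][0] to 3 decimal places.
-0.463

End-effector x-axis (col 0 of R) = (0.0634,-0.4634,0.8839)
R[1][0] = -0.4634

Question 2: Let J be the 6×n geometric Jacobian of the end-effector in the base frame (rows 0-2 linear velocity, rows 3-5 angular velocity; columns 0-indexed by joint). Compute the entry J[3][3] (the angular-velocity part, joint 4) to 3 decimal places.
axis z_3 = (0.7392,-0.5732,-0.3536); lever o_n−o_3 = (1.7955,-3.4634,3.7123)
cross product → J_v[:, 3] = (-3.3525,-3.3789,-1.5309)
J_ω[:, 3] = z_3
entry J[3][3] = 0.7392

0.739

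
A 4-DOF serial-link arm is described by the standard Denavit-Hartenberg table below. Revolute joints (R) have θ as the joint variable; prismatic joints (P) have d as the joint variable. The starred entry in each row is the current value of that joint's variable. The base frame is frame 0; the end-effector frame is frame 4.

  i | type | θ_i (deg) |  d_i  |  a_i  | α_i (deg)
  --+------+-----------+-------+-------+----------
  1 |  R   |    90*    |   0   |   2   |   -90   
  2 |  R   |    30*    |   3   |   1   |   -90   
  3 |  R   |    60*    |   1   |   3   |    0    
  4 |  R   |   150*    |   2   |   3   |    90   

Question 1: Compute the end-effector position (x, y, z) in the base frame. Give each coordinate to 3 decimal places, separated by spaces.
-1.902 0.415 -2.549

after link 1: o_1 = (0.0000, 2.0000, 0.0000)
after link 2: o_2 = (-3.0000, 2.8660, -0.5000)
after link 3: o_3 = (-0.4019, 3.6651, -2.1160)
after link 4: o_4 = (-1.9019, 0.4151, -2.5490)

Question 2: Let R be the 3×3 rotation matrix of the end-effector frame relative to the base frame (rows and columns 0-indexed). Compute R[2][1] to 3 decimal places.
End-effector y-axis (col 1 of R) = (-0.0000,-0.5000,-0.8660)
R[2][1] = -0.8660

-0.866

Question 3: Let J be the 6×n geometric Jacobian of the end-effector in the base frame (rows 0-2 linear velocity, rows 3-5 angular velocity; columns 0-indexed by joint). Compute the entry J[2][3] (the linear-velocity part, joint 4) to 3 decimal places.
axis z_3 = (-0.0000,-0.5000,-0.8660); lever o_n−o_3 = (-1.5000,-3.2500,-0.4330)
cross product → J_v[:, 3] = (-2.5981,1.2990,-0.7500)
J_ω[:, 3] = z_3
entry J[2][3] = -0.7500

-0.750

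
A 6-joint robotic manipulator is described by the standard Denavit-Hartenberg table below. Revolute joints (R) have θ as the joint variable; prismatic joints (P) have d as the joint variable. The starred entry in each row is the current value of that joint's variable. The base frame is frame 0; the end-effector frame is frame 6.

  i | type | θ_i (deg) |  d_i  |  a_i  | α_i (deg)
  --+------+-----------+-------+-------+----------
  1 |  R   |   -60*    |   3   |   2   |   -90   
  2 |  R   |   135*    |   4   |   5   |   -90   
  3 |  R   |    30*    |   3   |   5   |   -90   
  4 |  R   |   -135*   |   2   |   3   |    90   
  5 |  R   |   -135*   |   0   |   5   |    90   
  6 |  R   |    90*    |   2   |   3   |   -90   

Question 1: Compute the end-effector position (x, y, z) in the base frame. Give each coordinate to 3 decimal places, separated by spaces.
after link 1: o_1 = (1.0000, -1.7321, 3.0000)
after link 2: o_2 = (2.6963, 3.3298, -0.5355)
after link 3: o_3 = (-2.0603, 6.5686, -1.4761)
after link 4: o_4 = (-2.3887, 5.7945, 2.0301)
after link 5: o_5 = (-1.3262, 7.5779, -2.5186)
after link 6: o_6 = (-0.2044, 4.3068, -3.5391)

-0.204 4.307 -3.539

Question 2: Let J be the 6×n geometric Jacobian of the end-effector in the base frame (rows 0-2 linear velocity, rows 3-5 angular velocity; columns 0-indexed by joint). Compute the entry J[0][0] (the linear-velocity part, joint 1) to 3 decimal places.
axis z_0 = ẑ; lever o_n−o_0 = (-0.2044,4.3068,-3.5391)
cross product → J_v[:, 0] = (-4.3068,-0.2044,0.0000)
J_ω[:, 0] = z_0
entry J[0][0] = -4.3068

-4.307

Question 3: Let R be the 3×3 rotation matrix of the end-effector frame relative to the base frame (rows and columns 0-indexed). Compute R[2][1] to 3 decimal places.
0.410

End-effector y-axis (col 1 of R) = (0.5982,0.6887,0.4097)
R[2][1] = 0.4097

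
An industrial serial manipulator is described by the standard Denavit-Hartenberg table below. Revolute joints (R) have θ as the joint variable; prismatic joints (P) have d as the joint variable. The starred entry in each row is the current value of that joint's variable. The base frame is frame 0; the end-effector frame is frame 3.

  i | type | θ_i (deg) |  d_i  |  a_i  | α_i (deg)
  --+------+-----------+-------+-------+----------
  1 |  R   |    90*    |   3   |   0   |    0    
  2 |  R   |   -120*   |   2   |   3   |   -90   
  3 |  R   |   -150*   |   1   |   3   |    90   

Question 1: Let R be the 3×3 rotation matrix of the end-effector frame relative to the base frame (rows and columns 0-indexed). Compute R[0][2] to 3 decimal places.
End-effector z-axis (col 2 of R) = (-0.4330,0.2500,-0.8660)
R[0][2] = -0.4330

-0.433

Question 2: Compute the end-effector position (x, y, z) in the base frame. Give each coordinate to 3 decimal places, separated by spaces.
after link 1: o_1 = (0.0000, 0.0000, 3.0000)
after link 2: o_2 = (2.5981, -1.5000, 5.0000)
after link 3: o_3 = (0.8481, 0.6651, 6.5000)

0.848 0.665 6.500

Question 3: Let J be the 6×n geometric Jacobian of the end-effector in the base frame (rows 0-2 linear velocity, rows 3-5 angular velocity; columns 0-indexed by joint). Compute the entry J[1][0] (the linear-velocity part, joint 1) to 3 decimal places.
0.848

axis z_0 = ẑ; lever o_n−o_0 = (0.8481,0.6651,6.5000)
cross product → J_v[:, 0] = (-0.6651,0.8481,0.0000)
J_ω[:, 0] = z_0
entry J[1][0] = 0.8481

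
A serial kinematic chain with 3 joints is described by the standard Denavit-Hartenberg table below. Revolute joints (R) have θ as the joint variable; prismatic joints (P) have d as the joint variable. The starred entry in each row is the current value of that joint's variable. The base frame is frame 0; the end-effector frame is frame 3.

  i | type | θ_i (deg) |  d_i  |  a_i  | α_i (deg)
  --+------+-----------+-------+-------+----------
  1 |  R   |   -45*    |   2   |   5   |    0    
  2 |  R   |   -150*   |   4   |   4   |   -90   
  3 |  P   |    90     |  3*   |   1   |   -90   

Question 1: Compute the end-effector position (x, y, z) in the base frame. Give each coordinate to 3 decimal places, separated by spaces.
after link 1: o_1 = (3.5355, -3.5355, 2.0000)
after link 2: o_2 = (-0.3282, -2.5003, 6.0000)
after link 3: o_3 = (-1.1046, -5.3980, 5.0000)

-1.105 -5.398 5.000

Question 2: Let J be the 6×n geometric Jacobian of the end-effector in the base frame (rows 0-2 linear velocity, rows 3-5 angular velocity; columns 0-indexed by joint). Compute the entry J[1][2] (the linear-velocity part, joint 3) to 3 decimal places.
-0.966

prismatic axis z_2 = (-0.2588,-0.9659,0.0000)
J_v[:, 2] = z_2; J_ω[:, 2] = (0,0,0)
entry J[1][2] = -0.9659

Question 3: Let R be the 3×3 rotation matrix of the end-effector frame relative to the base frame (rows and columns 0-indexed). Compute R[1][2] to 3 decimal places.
-0.259

End-effector z-axis (col 2 of R) = (0.9659,-0.2588,-0.0000)
R[1][2] = -0.2588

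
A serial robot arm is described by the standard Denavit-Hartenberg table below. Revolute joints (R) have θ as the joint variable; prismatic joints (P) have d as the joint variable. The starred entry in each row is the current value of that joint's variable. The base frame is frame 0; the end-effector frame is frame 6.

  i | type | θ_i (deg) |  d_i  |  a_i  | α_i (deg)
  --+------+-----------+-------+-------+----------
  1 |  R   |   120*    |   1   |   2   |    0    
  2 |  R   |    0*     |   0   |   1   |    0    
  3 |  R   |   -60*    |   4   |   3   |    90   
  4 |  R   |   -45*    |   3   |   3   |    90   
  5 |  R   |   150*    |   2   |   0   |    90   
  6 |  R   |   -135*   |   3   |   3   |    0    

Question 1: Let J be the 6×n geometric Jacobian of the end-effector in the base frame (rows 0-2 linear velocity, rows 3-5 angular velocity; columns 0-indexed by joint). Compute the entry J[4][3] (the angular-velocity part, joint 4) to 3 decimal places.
-0.500

axis z_3 = (0.8660,-0.5000,0.0000); lever o_n−o_3 = (6.2129,1.6863,-4.3952)
cross product → J_v[:, 3] = (2.1976,3.8064,4.5668)
J_ω[:, 3] = z_3
entry J[4][3] = -0.5000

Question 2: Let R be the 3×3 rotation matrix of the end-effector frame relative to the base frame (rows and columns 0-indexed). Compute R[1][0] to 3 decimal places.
0.985

End-effector x-axis (col 0 of R) = (0.1603,0.9848,0.0670)
R[1][0] = 0.9848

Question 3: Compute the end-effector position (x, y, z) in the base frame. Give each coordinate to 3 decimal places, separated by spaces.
6.213 6.882 0.605

after link 1: o_1 = (-1.0000, 1.7321, 1.0000)
after link 2: o_2 = (-1.5000, 2.5981, 1.0000)
after link 3: o_3 = (0.0000, 5.1962, 5.0000)
after link 4: o_4 = (3.6587, 5.5333, 2.8787)
after link 5: o_5 = (2.9516, 4.3085, 1.4645)
after link 6: o_6 = (6.2129, 6.8824, 0.6048)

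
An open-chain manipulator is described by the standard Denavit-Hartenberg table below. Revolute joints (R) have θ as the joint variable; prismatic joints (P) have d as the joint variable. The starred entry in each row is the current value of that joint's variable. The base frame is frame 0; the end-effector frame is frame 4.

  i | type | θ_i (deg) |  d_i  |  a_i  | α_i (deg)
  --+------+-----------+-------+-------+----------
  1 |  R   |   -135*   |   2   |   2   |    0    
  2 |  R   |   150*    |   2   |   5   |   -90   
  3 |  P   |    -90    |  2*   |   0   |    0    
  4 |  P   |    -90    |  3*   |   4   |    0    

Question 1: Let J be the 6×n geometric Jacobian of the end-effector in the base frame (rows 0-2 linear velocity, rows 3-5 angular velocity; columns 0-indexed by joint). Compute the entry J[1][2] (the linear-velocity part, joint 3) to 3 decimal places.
0.966

prismatic axis z_2 = (-0.2588,0.9659,0.0000)
J_v[:, 2] = z_2; J_ω[:, 2] = (0,0,0)
entry J[1][2] = 0.9659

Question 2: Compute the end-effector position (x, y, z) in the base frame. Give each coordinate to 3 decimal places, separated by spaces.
after link 1: o_1 = (-1.4142, -1.4142, 2.0000)
after link 2: o_2 = (3.4154, -0.1201, 4.0000)
after link 3: o_3 = (2.8978, 1.8117, 4.0000)
after link 4: o_4 = (-1.7424, 3.6742, 4.0000)

-1.742 3.674 4.000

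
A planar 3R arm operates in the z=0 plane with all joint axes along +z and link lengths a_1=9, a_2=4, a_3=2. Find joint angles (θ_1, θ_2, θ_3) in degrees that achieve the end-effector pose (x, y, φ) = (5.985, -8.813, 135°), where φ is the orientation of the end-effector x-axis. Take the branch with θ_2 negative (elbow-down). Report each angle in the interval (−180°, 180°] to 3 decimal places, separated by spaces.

wrist centre = target − a_3·(cos φ, sin φ) = (7.3992, -10.2272)
cos θ_2 = (159.3443−9²−4²)/(2·9·4) = 0.8659; θ_2 = -30.0152° (elbow-down)
β = atan2(-10.2272,7.3992) = -54.1149°; ψ = atan2(-2.0009,12.4636) = -9.1205°
θ_1 = β − ψ = -44.9944°
θ_3 = φ − θ_1 − θ_2 = -149.9904° (wrapped to (-180°,180°])

-44.994 -30.015 -149.990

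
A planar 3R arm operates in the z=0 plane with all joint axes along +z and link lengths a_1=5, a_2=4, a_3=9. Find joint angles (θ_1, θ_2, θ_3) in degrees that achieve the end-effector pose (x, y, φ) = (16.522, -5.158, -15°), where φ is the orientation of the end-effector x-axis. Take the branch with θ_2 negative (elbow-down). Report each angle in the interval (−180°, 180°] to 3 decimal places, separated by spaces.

wrist centre = target − a_3·(cos φ, sin φ) = (7.8287, -2.8286)
cos θ_2 = (69.2892−5²−4²)/(2·5·4) = 0.7072; θ_2 = -44.9901° (elbow-down)
β = atan2(-2.8286,7.8287) = -19.8656°; ψ = atan2(-2.8279,7.8289) = -19.8606°
θ_1 = β − ψ = -0.0051°
θ_3 = φ − θ_1 − θ_2 = 29.9951° (wrapped to (-180°,180°])

-0.005 -44.990 29.995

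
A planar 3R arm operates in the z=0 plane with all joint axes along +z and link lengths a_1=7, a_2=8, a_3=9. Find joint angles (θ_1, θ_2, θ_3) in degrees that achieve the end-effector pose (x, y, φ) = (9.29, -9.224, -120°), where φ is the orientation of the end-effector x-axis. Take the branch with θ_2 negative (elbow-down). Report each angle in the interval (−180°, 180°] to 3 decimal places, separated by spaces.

18.158 -44.991 -93.167

wrist centre = target − a_3·(cos φ, sin φ) = (13.7900, -1.4298)
cos θ_2 = (192.2083−7²−8²)/(2·7·8) = 0.7072; θ_2 = -44.9910° (elbow-down)
β = atan2(-1.4298,13.7900) = -5.9194°; ψ = atan2(-5.6560,12.6577) = -24.0769°
θ_1 = β − ψ = 18.1576°
θ_3 = φ − θ_1 − θ_2 = -93.1665° (wrapped to (-180°,180°])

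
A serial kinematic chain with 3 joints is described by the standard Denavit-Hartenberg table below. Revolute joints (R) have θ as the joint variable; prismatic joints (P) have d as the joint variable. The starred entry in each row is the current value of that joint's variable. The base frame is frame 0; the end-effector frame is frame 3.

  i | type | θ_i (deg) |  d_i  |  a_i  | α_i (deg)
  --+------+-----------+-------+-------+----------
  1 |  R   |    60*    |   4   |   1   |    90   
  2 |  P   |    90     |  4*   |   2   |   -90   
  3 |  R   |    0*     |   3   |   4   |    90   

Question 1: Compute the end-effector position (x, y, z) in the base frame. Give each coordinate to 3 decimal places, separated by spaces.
after link 1: o_1 = (0.5000, 0.8660, 4.0000)
after link 2: o_2 = (3.9641, -1.1340, 6.0000)
after link 3: o_3 = (2.4641, -3.7321, 10.0000)

2.464 -3.732 10.000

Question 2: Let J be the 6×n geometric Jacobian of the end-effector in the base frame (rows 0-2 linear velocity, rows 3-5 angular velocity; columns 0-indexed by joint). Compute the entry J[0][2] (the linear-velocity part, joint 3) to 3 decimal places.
axis z_2 = (-0.5000,-0.8660,0.0000); lever o_n−o_2 = (-1.5000,-2.5981,4.0000)
cross product → J_v[:, 2] = (-3.4641,2.0000,-0.0000)
J_ω[:, 2] = z_2
entry J[0][2] = -3.4641

-3.464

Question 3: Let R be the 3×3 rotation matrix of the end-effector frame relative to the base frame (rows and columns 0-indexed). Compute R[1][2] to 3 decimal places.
-0.500

End-effector z-axis (col 2 of R) = (0.8660,-0.5000,0.0000)
R[1][2] = -0.5000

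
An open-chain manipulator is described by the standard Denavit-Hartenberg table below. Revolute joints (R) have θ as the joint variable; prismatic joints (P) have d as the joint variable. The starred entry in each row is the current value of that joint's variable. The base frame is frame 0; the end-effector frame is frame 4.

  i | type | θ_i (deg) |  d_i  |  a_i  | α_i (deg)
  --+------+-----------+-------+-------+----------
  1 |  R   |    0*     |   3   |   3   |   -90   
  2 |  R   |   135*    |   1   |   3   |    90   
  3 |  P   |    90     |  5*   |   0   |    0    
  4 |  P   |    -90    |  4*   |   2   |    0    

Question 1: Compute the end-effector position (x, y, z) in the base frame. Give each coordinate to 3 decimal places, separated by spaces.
after link 1: o_1 = (3.0000, 0.0000, 3.0000)
after link 2: o_2 = (0.8787, 1.0000, 0.8787)
after link 3: o_3 = (4.4142, 1.0000, -2.6569)
after link 4: o_4 = (5.8284, 1.0000, -6.8995)

5.828 1.000 -6.899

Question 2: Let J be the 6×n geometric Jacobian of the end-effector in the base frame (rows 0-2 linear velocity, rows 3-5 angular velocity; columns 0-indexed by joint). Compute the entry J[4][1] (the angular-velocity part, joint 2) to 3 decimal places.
axis z_1 = (0.0000,1.0000,0.0000); lever o_n−o_1 = (2.8284,1.0000,-9.8995)
cross product → J_v[:, 1] = (-9.8995,0.0000,-2.8284)
J_ω[:, 1] = z_1
entry J[4][1] = 1.0000

1.000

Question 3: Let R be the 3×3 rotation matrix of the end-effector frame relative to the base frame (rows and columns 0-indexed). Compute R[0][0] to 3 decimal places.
End-effector x-axis (col 0 of R) = (-0.7071,0.0000,-0.7071)
R[0][0] = -0.7071

-0.707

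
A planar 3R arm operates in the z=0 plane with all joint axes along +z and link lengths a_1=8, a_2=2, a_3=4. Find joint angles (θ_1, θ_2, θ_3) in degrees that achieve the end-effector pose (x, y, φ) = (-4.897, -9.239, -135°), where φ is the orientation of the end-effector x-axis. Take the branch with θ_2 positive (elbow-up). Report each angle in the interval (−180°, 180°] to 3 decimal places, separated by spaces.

wrist centre = target − a_3·(cos φ, sin φ) = (-2.0686, -6.4106)
cos θ_2 = (45.3744−8²−2²)/(2·8·2) = -0.7070; θ_2 = 134.9953° (elbow-up)
β = atan2(-6.4106,-2.0686) = -107.8839°; ψ = atan2(1.4143,6.5859) = 12.1202°
θ_1 = β − ψ = -120.0042°
θ_3 = φ − θ_1 − θ_2 = -149.9911° (wrapped to (-180°,180°])

-120.004 134.995 -149.991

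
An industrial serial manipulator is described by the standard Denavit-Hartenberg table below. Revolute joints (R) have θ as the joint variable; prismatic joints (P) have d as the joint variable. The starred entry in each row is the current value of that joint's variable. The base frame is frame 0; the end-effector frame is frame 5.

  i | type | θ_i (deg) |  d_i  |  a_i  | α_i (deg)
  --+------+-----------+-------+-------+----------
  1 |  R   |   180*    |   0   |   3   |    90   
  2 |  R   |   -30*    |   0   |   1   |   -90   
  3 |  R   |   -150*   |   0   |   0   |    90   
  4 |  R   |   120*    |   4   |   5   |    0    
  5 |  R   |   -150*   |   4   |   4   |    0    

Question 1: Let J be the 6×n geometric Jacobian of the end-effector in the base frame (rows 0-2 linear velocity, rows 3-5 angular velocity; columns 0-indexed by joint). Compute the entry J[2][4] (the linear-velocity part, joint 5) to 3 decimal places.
axis z_4 = (0.4330,-0.8660,0.2500); lever o_n−o_4 = (5.3301,-1.7321,0.7679)
cross product → J_v[:, 4] = (-0.2321,1.0000,3.8660)
J_ω[:, 4] = z_4
entry J[2][4] = 3.8660

3.866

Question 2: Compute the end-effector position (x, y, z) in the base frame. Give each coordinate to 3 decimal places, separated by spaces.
after link 1: o_1 = (-3.0000, 0.0000, 0.0000)
after link 2: o_2 = (-3.8660, 0.0000, -0.5000)
after link 3: o_3 = (-3.8660, 0.0000, -0.5000)
after link 4: o_4 = (-6.1740, -4.7141, 3.1675)
after link 5: o_5 = (-0.8439, -6.4462, 3.9354)

-0.844 -6.446 3.935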